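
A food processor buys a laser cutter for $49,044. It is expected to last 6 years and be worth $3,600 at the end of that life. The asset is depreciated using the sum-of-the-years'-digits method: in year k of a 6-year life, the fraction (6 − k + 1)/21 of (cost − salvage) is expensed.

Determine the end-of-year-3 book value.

Depreciable base = $49,044 − $3,600 = $45,444.
Sum of the years' digits = 6+5+4+3+2+1 = 21.
Year 1: $45,444 × 6/21 = $12,984. Book value $36,060.
Year 2: $45,444 × 5/21 = $10,820. Book value $25,240.
Year 3: $45,444 × 4/21 = $8,656. Book value $16,584.

$16,584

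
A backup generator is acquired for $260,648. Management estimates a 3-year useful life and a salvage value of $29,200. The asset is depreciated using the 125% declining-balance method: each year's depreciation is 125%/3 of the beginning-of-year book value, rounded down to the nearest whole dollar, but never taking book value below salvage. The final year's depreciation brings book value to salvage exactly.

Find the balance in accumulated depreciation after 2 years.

$171,955

Depreciable base = $260,648 − $29,200 = $231,448.
Year 1: ⌊$260,648 × 125%/3⌋ = $108,603. Book value $152,045.
Year 2: ⌊$152,045 × 125%/3⌋ = $63,352. Book value $88,693.
Accumulated through year 2 = $260,648 − $88,693 = $171,955.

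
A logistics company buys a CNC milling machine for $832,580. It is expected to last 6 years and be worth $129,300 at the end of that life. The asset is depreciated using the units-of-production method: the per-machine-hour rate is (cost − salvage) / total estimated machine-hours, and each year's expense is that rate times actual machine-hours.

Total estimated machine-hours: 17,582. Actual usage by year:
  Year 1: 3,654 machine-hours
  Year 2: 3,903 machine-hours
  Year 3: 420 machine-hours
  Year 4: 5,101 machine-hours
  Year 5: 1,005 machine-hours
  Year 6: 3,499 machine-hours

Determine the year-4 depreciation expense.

Depreciable base = $832,580 − $129,300 = $703,280.
Rate = $703,280 / 17,582 machine-hours = $40 per machine-hour.
Year 1: 3,654 × $40 = $146,160. Book value $686,420.
Year 2: 3,903 × $40 = $156,120. Book value $530,300.
Year 3: 420 × $40 = $16,800. Book value $513,500.
Year 4: 5,101 × $40 = $204,040. Book value $309,460.

$204,040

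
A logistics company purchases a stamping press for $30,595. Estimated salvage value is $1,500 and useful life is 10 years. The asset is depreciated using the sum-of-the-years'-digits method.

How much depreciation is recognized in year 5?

$3,174

Depreciable base = $30,595 − $1,500 = $29,095.
Sum of the years' digits = 10+9+8+7+6+5+4+3+2+1 = 55.
Year 1: $29,095 × 10/55 = $5,290. Book value $25,305.
Year 2: $29,095 × 9/55 = $4,761. Book value $20,544.
Year 3: $29,095 × 8/55 = $4,232. Book value $16,312.
Year 4: $29,095 × 7/55 = $3,703. Book value $12,609.
Year 5: $29,095 × 6/55 = $3,174. Book value $9,435.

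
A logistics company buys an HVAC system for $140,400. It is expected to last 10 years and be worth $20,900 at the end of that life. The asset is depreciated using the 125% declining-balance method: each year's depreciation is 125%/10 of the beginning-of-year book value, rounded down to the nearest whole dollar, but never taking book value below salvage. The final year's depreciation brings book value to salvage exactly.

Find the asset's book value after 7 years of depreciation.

Depreciable base = $140,400 − $20,900 = $119,500.
Year 1: ⌊$140,400 × 125%/10⌋ = $17,550. Book value $122,850.
Year 2: ⌊$122,850 × 125%/10⌋ = $15,356. Book value $107,494.
Year 3: ⌊$107,494 × 125%/10⌋ = $13,436. Book value $94,058.
Year 4: ⌊$94,058 × 125%/10⌋ = $11,757. Book value $82,301.
Year 5: ⌊$82,301 × 125%/10⌋ = $10,287. Book value $72,014.
Year 6: ⌊$72,014 × 125%/10⌋ = $9,001. Book value $63,013.
Year 7: ⌊$63,013 × 125%/10⌋ = $7,876. Book value $55,137.

$55,137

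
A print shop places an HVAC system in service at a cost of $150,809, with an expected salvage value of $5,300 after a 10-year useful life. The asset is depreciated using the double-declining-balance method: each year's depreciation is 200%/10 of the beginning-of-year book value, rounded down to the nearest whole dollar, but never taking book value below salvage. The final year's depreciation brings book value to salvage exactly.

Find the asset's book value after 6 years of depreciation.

$39,536

Depreciable base = $150,809 − $5,300 = $145,509.
Year 1: ⌊$150,809 × 200%/10⌋ = $30,161. Book value $120,648.
Year 2: ⌊$120,648 × 200%/10⌋ = $24,129. Book value $96,519.
Year 3: ⌊$96,519 × 200%/10⌋ = $19,303. Book value $77,216.
Year 4: ⌊$77,216 × 200%/10⌋ = $15,443. Book value $61,773.
Year 5: ⌊$61,773 × 200%/10⌋ = $12,354. Book value $49,419.
Year 6: ⌊$49,419 × 200%/10⌋ = $9,883. Book value $39,536.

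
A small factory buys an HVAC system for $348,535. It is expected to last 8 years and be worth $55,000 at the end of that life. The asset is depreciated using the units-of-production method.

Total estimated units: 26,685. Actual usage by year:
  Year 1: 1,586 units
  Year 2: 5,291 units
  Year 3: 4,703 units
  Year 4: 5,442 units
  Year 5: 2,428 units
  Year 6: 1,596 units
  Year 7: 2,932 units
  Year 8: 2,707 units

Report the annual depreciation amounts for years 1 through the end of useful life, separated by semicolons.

$17,446; $58,201; $51,733; $59,862; $26,708; $17,556; $32,252; $29,777

Depreciable base = $348,535 − $55,000 = $293,535.
Rate = $293,535 / 26,685 units = $11 per unit.
Year 1: 1,586 × $11 = $17,446. Book value $331,089.
Year 2: 5,291 × $11 = $58,201. Book value $272,888.
Year 3: 4,703 × $11 = $51,733. Book value $221,155.
Year 4: 5,442 × $11 = $59,862. Book value $161,293.
Year 5: 2,428 × $11 = $26,708. Book value $134,585.
Year 6: 1,596 × $11 = $17,556. Book value $117,029.
Year 7: 2,932 × $11 = $32,252. Book value $84,777.
Year 8: 2,707 × $11 = $29,777. Book value $55,000.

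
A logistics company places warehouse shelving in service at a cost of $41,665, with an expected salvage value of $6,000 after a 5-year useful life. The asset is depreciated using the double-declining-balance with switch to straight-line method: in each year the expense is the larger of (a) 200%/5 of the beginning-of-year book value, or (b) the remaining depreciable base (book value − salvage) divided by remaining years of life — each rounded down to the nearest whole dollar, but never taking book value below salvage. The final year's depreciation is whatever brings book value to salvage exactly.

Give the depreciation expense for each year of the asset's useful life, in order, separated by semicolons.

$16,666; $9,999; $6,000; $3,000; $0

Depreciable base = $41,665 − $6,000 = $35,665.
Year 1: DB = ⌊$41,665 × 200%/5⌋ = $16,666; SL = ⌊$35,665/5⌋ = $7,133 → take DB $16,666. Book value $24,999.
Year 2: DB = ⌊$24,999 × 200%/5⌋ = $9,999; SL = ⌊$18,999/4⌋ = $4,749 → take DB $9,999. Book value $15,000.
Year 3: DB = ⌊$15,000 × 200%/5⌋ = $6,000; SL = ⌊$9,000/3⌋ = $3,000 → take DB $6,000. Book value $9,000.
Year 4: DB = ⌊$9,000 × 200%/5⌋ = $3,600; SL = ⌊$3,000/2⌋ = $1,500 → take DB $3,600, capped at $3,000. Book value $6,000.
Year 5 (final): $6,000 − $6,000 = $0. Book value $6,000.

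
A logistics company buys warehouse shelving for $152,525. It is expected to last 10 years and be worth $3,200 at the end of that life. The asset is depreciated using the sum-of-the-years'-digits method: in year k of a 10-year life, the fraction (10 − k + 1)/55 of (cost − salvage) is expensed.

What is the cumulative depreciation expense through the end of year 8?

Depreciable base = $152,525 − $3,200 = $149,325.
Sum of the years' digits = 10+9+8+7+6+5+4+3+2+1 = 55.
Year 1: $149,325 × 10/55 = $27,150. Book value $125,375.
Year 2: $149,325 × 9/55 = $24,435. Book value $100,940.
Year 3: $149,325 × 8/55 = $21,720. Book value $79,220.
Year 4: $149,325 × 7/55 = $19,005. Book value $60,215.
Year 5: $149,325 × 6/55 = $16,290. Book value $43,925.
Year 6: $149,325 × 5/55 = $13,575. Book value $30,350.
Year 7: $149,325 × 4/55 = $10,860. Book value $19,490.
Year 8: $149,325 × 3/55 = $8,145. Book value $11,345.
Accumulated through year 8 = $152,525 − $11,345 = $141,180.

$141,180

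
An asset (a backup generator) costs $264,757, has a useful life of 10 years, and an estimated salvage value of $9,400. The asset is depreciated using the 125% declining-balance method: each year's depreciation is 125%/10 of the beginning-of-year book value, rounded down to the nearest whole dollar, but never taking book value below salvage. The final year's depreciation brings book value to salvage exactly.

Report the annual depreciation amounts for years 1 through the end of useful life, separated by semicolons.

Depreciable base = $264,757 − $9,400 = $255,357.
Year 1: ⌊$264,757 × 125%/10⌋ = $33,094. Book value $231,663.
Year 2: ⌊$231,663 × 125%/10⌋ = $28,957. Book value $202,706.
Year 3: ⌊$202,706 × 125%/10⌋ = $25,338. Book value $177,368.
Year 4: ⌊$177,368 × 125%/10⌋ = $22,171. Book value $155,197.
Year 5: ⌊$155,197 × 125%/10⌋ = $19,399. Book value $135,798.
Year 6: ⌊$135,798 × 125%/10⌋ = $16,974. Book value $118,824.
Year 7: ⌊$118,824 × 125%/10⌋ = $14,853. Book value $103,971.
Year 8: ⌊$103,971 × 125%/10⌋ = $12,996. Book value $90,975.
Year 9: ⌊$90,975 × 125%/10⌋ = $11,371. Book value $79,604.
Year 10 (final): $79,604 − $9,400 = $70,204. Book value $9,400.

$33,094; $28,957; $25,338; $22,171; $19,399; $16,974; $14,853; $12,996; $11,371; $70,204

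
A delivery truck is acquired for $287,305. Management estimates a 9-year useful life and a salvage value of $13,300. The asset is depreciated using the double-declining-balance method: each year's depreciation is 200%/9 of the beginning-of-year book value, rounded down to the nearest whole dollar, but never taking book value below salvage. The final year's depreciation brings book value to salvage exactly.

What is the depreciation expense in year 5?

$23,364

Depreciable base = $287,305 − $13,300 = $274,005.
Year 1: ⌊$287,305 × 200%/9⌋ = $63,845. Book value $223,460.
Year 2: ⌊$223,460 × 200%/9⌋ = $49,657. Book value $173,803.
Year 3: ⌊$173,803 × 200%/9⌋ = $38,622. Book value $135,181.
Year 4: ⌊$135,181 × 200%/9⌋ = $30,040. Book value $105,141.
Year 5: ⌊$105,141 × 200%/9⌋ = $23,364. Book value $81,777.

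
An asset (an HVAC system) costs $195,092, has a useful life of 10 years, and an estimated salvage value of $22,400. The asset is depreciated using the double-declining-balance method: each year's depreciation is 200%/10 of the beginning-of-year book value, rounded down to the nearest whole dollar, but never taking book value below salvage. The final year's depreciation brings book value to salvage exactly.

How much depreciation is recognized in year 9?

$6,546

Depreciable base = $195,092 − $22,400 = $172,692.
Year 1: ⌊$195,092 × 200%/10⌋ = $39,018. Book value $156,074.
Year 2: ⌊$156,074 × 200%/10⌋ = $31,214. Book value $124,860.
Year 3: ⌊$124,860 × 200%/10⌋ = $24,972. Book value $99,888.
Year 4: ⌊$99,888 × 200%/10⌋ = $19,977. Book value $79,911.
Year 5: ⌊$79,911 × 200%/10⌋ = $15,982. Book value $63,929.
Year 6: ⌊$63,929 × 200%/10⌋ = $12,785. Book value $51,144.
Year 7: ⌊$51,144 × 200%/10⌋ = $10,228. Book value $40,916.
Year 8: ⌊$40,916 × 200%/10⌋ = $8,183. Book value $32,733.
Year 9: ⌊$32,733 × 200%/10⌋ = $6,546. Book value $26,187.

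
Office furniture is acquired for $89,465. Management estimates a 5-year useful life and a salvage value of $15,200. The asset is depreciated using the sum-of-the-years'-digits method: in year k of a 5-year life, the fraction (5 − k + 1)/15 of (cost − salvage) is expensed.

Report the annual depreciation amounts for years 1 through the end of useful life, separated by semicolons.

Depreciable base = $89,465 − $15,200 = $74,265.
Sum of the years' digits = 5+4+3+2+1 = 15.
Year 1: $74,265 × 5/15 = $24,755. Book value $64,710.
Year 2: $74,265 × 4/15 = $19,804. Book value $44,906.
Year 3: $74,265 × 3/15 = $14,853. Book value $30,053.
Year 4: $74,265 × 2/15 = $9,902. Book value $20,151.
Year 5: $74,265 × 1/15 = $4,951. Book value $15,200.

$24,755; $19,804; $14,853; $9,902; $4,951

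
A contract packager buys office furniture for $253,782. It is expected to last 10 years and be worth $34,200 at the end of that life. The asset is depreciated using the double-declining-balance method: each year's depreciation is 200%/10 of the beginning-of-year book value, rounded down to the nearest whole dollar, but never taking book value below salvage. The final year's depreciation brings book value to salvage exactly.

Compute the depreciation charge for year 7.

Depreciable base = $253,782 − $34,200 = $219,582.
Year 1: ⌊$253,782 × 200%/10⌋ = $50,756. Book value $203,026.
Year 2: ⌊$203,026 × 200%/10⌋ = $40,605. Book value $162,421.
Year 3: ⌊$162,421 × 200%/10⌋ = $32,484. Book value $129,937.
Year 4: ⌊$129,937 × 200%/10⌋ = $25,987. Book value $103,950.
Year 5: ⌊$103,950 × 200%/10⌋ = $20,790. Book value $83,160.
Year 6: ⌊$83,160 × 200%/10⌋ = $16,632. Book value $66,528.
Year 7: ⌊$66,528 × 200%/10⌋ = $13,305. Book value $53,223.

$13,305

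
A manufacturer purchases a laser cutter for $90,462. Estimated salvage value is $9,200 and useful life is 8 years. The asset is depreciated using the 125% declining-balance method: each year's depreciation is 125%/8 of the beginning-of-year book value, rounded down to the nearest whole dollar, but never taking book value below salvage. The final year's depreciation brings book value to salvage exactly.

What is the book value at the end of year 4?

$45,850

Depreciable base = $90,462 − $9,200 = $81,262.
Year 1: ⌊$90,462 × 125%/8⌋ = $14,134. Book value $76,328.
Year 2: ⌊$76,328 × 125%/8⌋ = $11,926. Book value $64,402.
Year 3: ⌊$64,402 × 125%/8⌋ = $10,062. Book value $54,340.
Year 4: ⌊$54,340 × 125%/8⌋ = $8,490. Book value $45,850.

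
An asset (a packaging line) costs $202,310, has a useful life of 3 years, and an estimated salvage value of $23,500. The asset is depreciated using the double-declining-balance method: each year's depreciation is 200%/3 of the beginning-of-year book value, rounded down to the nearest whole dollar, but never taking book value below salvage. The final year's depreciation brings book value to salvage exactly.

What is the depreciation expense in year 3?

$0

Depreciable base = $202,310 − $23,500 = $178,810.
Year 1: ⌊$202,310 × 200%/3⌋ = $134,873. Book value $67,437.
Year 2: ⌊$67,437 × 200%/3⌋ = $44,958, capped at $43,937. Book value $23,500.
Year 3 (final): $23,500 − $23,500 = $0. Book value $23,500.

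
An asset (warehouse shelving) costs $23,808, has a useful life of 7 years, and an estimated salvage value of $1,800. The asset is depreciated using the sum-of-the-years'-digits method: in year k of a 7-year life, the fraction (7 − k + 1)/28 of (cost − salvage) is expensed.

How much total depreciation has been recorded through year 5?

$19,650

Depreciable base = $23,808 − $1,800 = $22,008.
Sum of the years' digits = 7+6+5+4+3+2+1 = 28.
Year 1: $22,008 × 7/28 = $5,502. Book value $18,306.
Year 2: $22,008 × 6/28 = $4,716. Book value $13,590.
Year 3: $22,008 × 5/28 = $3,930. Book value $9,660.
Year 4: $22,008 × 4/28 = $3,144. Book value $6,516.
Year 5: $22,008 × 3/28 = $2,358. Book value $4,158.
Accumulated through year 5 = $23,808 − $4,158 = $19,650.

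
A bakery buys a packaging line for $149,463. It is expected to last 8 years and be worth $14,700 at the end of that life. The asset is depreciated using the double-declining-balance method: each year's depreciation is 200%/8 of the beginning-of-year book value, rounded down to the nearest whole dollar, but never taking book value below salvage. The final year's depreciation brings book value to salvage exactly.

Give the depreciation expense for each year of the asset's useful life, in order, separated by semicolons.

Depreciable base = $149,463 − $14,700 = $134,763.
Year 1: ⌊$149,463 × 200%/8⌋ = $37,365. Book value $112,098.
Year 2: ⌊$112,098 × 200%/8⌋ = $28,024. Book value $84,074.
Year 3: ⌊$84,074 × 200%/8⌋ = $21,018. Book value $63,056.
Year 4: ⌊$63,056 × 200%/8⌋ = $15,764. Book value $47,292.
Year 5: ⌊$47,292 × 200%/8⌋ = $11,823. Book value $35,469.
Year 6: ⌊$35,469 × 200%/8⌋ = $8,867. Book value $26,602.
Year 7: ⌊$26,602 × 200%/8⌋ = $6,650. Book value $19,952.
Year 8 (final): $19,952 − $14,700 = $5,252. Book value $14,700.

$37,365; $28,024; $21,018; $15,764; $11,823; $8,867; $6,650; $5,252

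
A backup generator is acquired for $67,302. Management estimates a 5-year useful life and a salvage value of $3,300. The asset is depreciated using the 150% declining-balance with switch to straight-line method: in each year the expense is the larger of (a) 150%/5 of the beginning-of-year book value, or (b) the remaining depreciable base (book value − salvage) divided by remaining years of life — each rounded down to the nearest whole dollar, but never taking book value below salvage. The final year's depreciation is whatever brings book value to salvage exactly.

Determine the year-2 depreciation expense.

Depreciable base = $67,302 − $3,300 = $64,002.
Year 1: DB = ⌊$67,302 × 150%/5⌋ = $20,190; SL = ⌊$64,002/5⌋ = $12,800 → take DB $20,190. Book value $47,112.
Year 2: DB = ⌊$47,112 × 150%/5⌋ = $14,133; SL = ⌊$43,812/4⌋ = $10,953 → take DB $14,133. Book value $32,979.

$14,133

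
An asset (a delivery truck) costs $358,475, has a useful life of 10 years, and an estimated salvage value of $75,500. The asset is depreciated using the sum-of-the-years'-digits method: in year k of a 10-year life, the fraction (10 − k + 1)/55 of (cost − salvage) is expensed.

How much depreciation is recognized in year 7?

$20,580

Depreciable base = $358,475 − $75,500 = $282,975.
Sum of the years' digits = 10+9+8+7+6+5+4+3+2+1 = 55.
Year 1: $282,975 × 10/55 = $51,450. Book value $307,025.
Year 2: $282,975 × 9/55 = $46,305. Book value $260,720.
Year 3: $282,975 × 8/55 = $41,160. Book value $219,560.
Year 4: $282,975 × 7/55 = $36,015. Book value $183,545.
Year 5: $282,975 × 6/55 = $30,870. Book value $152,675.
Year 6: $282,975 × 5/55 = $25,725. Book value $126,950.
Year 7: $282,975 × 4/55 = $20,580. Book value $106,370.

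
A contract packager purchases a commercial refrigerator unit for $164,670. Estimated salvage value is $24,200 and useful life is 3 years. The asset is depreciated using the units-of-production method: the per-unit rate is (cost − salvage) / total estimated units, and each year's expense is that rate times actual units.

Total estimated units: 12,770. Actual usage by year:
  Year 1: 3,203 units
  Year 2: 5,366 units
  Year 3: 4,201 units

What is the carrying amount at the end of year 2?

$70,411

Depreciable base = $164,670 − $24,200 = $140,470.
Rate = $140,470 / 12,770 units = $11 per unit.
Year 1: 3,203 × $11 = $35,233. Book value $129,437.
Year 2: 5,366 × $11 = $59,026. Book value $70,411.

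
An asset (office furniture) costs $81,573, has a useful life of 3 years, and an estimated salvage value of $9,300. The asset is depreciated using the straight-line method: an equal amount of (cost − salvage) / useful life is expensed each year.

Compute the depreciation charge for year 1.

Depreciable base = $81,573 − $9,300 = $72,273.
Annual expense = $72,273 / 3 = $24,091.

$24,091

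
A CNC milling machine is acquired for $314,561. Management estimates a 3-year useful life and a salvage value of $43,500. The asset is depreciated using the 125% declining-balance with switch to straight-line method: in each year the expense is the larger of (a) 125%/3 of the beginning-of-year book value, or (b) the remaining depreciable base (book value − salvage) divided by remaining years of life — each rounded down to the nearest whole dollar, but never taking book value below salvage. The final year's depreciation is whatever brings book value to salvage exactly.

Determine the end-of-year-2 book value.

Depreciable base = $314,561 − $43,500 = $271,061.
Year 1: DB = ⌊$314,561 × 125%/3⌋ = $131,067; SL = ⌊$271,061/3⌋ = $90,353 → take DB $131,067. Book value $183,494.
Year 2: DB = ⌊$183,494 × 125%/3⌋ = $76,455; SL = ⌊$139,994/2⌋ = $69,997 → take DB $76,455. Book value $107,039.

$107,039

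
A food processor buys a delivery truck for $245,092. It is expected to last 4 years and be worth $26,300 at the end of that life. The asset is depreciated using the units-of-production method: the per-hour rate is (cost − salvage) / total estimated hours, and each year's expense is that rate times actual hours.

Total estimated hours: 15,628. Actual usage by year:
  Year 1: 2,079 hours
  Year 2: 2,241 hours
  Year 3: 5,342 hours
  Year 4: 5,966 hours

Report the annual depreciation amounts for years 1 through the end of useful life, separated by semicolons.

Depreciable base = $245,092 − $26,300 = $218,792.
Rate = $218,792 / 15,628 hours = $14 per hour.
Year 1: 2,079 × $14 = $29,106. Book value $215,986.
Year 2: 2,241 × $14 = $31,374. Book value $184,612.
Year 3: 5,342 × $14 = $74,788. Book value $109,824.
Year 4: 5,966 × $14 = $83,524. Book value $26,300.

$29,106; $31,374; $74,788; $83,524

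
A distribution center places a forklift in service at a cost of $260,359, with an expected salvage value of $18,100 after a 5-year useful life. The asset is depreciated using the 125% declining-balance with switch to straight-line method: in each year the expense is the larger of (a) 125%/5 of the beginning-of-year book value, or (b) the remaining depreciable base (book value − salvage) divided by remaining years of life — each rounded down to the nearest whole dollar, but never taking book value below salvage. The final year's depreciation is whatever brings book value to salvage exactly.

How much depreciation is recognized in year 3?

Depreciable base = $260,359 − $18,100 = $242,259.
Year 1: DB = ⌊$260,359 × 125%/5⌋ = $65,089; SL = ⌊$242,259/5⌋ = $48,451 → take DB $65,089. Book value $195,270.
Year 2: DB = ⌊$195,270 × 125%/5⌋ = $48,817; SL = ⌊$177,170/4⌋ = $44,292 → take DB $48,817. Book value $146,453.
Year 3: DB = ⌊$146,453 × 125%/5⌋ = $36,613; SL = ⌊$128,353/3⌋ = $42,784 → take SL $42,784. Book value $103,669.

$42,784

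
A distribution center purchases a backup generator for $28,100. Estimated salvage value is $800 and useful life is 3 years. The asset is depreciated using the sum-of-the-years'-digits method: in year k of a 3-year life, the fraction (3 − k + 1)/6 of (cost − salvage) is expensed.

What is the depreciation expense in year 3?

$4,550

Depreciable base = $28,100 − $800 = $27,300.
Sum of the years' digits = 3+2+1 = 6.
Year 1: $27,300 × 3/6 = $13,650. Book value $14,450.
Year 2: $27,300 × 2/6 = $9,100. Book value $5,350.
Year 3: $27,300 × 1/6 = $4,550. Book value $800.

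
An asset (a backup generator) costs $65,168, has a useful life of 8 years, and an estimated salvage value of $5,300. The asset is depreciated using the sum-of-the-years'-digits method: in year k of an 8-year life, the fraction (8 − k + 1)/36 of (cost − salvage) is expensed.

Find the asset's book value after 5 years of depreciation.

Depreciable base = $65,168 − $5,300 = $59,868.
Sum of the years' digits = 8+7+6+5+4+3+2+1 = 36.
Year 1: $59,868 × 8/36 = $13,304. Book value $51,864.
Year 2: $59,868 × 7/36 = $11,641. Book value $40,223.
Year 3: $59,868 × 6/36 = $9,978. Book value $30,245.
Year 4: $59,868 × 5/36 = $8,315. Book value $21,930.
Year 5: $59,868 × 4/36 = $6,652. Book value $15,278.

$15,278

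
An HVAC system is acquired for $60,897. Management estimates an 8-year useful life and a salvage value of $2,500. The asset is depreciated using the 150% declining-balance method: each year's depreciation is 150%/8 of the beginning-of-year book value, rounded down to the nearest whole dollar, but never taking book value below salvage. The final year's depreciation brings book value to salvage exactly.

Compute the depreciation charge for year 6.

$4,043

Depreciable base = $60,897 − $2,500 = $58,397.
Year 1: ⌊$60,897 × 150%/8⌋ = $11,418. Book value $49,479.
Year 2: ⌊$49,479 × 150%/8⌋ = $9,277. Book value $40,202.
Year 3: ⌊$40,202 × 150%/8⌋ = $7,537. Book value $32,665.
Year 4: ⌊$32,665 × 150%/8⌋ = $6,124. Book value $26,541.
Year 5: ⌊$26,541 × 150%/8⌋ = $4,976. Book value $21,565.
Year 6: ⌊$21,565 × 150%/8⌋ = $4,043. Book value $17,522.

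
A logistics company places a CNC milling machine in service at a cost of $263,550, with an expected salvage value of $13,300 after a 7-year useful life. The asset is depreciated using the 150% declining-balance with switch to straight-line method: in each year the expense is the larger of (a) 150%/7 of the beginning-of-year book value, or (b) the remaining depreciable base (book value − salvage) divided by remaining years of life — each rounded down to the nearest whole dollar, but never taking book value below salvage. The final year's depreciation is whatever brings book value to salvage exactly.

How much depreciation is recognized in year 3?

Depreciable base = $263,550 − $13,300 = $250,250.
Year 1: DB = ⌊$263,550 × 150%/7⌋ = $56,475; SL = ⌊$250,250/7⌋ = $35,750 → take DB $56,475. Book value $207,075.
Year 2: DB = ⌊$207,075 × 150%/7⌋ = $44,373; SL = ⌊$193,775/6⌋ = $32,295 → take DB $44,373. Book value $162,702.
Year 3: DB = ⌊$162,702 × 150%/7⌋ = $34,864; SL = ⌊$149,402/5⌋ = $29,880 → take DB $34,864. Book value $127,838.

$34,864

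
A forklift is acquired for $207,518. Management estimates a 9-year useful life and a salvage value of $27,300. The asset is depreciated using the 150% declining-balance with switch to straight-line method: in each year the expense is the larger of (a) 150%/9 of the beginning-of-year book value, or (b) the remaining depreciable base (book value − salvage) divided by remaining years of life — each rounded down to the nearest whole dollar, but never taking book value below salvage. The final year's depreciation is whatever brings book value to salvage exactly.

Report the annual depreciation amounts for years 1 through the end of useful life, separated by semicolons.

Depreciable base = $207,518 − $27,300 = $180,218.
Year 1: DB = ⌊$207,518 × 150%/9⌋ = $34,586; SL = ⌊$180,218/9⌋ = $20,024 → take DB $34,586. Book value $172,932.
Year 2: DB = ⌊$172,932 × 150%/9⌋ = $28,822; SL = ⌊$145,632/8⌋ = $18,204 → take DB $28,822. Book value $144,110.
Year 3: DB = ⌊$144,110 × 150%/9⌋ = $24,018; SL = ⌊$116,810/7⌋ = $16,687 → take DB $24,018. Book value $120,092.
Year 4: DB = ⌊$120,092 × 150%/9⌋ = $20,015; SL = ⌊$92,792/6⌋ = $15,465 → take DB $20,015. Book value $100,077.
Year 5: DB = ⌊$100,077 × 150%/9⌋ = $16,679; SL = ⌊$72,777/5⌋ = $14,555 → take DB $16,679. Book value $83,398.
Year 6: DB = ⌊$83,398 × 150%/9⌋ = $13,899; SL = ⌊$56,098/4⌋ = $14,024 → take SL $14,024. Book value $69,374.
Year 7: DB = ⌊$69,374 × 150%/9⌋ = $11,562; SL = ⌊$42,074/3⌋ = $14,024 → take SL $14,024. Book value $55,350.
Year 8: DB = ⌊$55,350 × 150%/9⌋ = $9,225; SL = ⌊$28,050/2⌋ = $14,025 → take SL $14,025. Book value $41,325.
Year 9 (final): $41,325 − $27,300 = $14,025. Book value $27,300.

$34,586; $28,822; $24,018; $20,015; $16,679; $14,024; $14,024; $14,025; $14,025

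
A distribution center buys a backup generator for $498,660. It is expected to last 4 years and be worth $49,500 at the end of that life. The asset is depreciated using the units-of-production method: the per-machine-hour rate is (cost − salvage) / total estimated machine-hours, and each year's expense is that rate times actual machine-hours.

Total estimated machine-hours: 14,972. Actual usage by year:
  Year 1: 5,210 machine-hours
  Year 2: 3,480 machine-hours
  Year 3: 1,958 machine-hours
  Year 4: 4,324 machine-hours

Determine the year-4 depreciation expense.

Depreciable base = $498,660 − $49,500 = $449,160.
Rate = $449,160 / 14,972 machine-hours = $30 per machine-hour.
Year 1: 5,210 × $30 = $156,300. Book value $342,360.
Year 2: 3,480 × $30 = $104,400. Book value $237,960.
Year 3: 1,958 × $30 = $58,740. Book value $179,220.
Year 4: 4,324 × $30 = $129,720. Book value $49,500.

$129,720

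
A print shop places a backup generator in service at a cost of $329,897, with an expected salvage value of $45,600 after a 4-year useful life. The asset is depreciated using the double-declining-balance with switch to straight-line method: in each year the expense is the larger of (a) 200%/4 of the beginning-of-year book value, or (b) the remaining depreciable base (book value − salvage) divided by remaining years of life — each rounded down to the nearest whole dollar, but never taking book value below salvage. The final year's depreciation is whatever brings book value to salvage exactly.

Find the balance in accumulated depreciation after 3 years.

$284,297

Depreciable base = $329,897 − $45,600 = $284,297.
Year 1: DB = ⌊$329,897 × 200%/4⌋ = $164,948; SL = ⌊$284,297/4⌋ = $71,074 → take DB $164,948. Book value $164,949.
Year 2: DB = ⌊$164,949 × 200%/4⌋ = $82,474; SL = ⌊$119,349/3⌋ = $39,783 → take DB $82,474. Book value $82,475.
Year 3: DB = ⌊$82,475 × 200%/4⌋ = $41,237; SL = ⌊$36,875/2⌋ = $18,437 → take DB $41,237, capped at $36,875. Book value $45,600.
Accumulated through year 3 = $329,897 − $45,600 = $284,297.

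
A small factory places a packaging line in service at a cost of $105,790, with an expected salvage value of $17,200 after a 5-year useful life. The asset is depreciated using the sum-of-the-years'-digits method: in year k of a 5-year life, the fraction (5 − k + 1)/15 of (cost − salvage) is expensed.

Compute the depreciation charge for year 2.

Depreciable base = $105,790 − $17,200 = $88,590.
Sum of the years' digits = 5+4+3+2+1 = 15.
Year 1: $88,590 × 5/15 = $29,530. Book value $76,260.
Year 2: $88,590 × 4/15 = $23,624. Book value $52,636.

$23,624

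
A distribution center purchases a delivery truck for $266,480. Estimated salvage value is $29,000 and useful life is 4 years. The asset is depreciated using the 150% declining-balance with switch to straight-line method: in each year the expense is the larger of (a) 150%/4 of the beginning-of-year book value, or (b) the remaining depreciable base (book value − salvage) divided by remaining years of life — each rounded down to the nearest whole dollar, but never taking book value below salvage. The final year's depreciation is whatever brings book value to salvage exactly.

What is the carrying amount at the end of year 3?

Depreciable base = $266,480 − $29,000 = $237,480.
Year 1: DB = ⌊$266,480 × 150%/4⌋ = $99,930; SL = ⌊$237,480/4⌋ = $59,370 → take DB $99,930. Book value $166,550.
Year 2: DB = ⌊$166,550 × 150%/4⌋ = $62,456; SL = ⌊$137,550/3⌋ = $45,850 → take DB $62,456. Book value $104,094.
Year 3: DB = ⌊$104,094 × 150%/4⌋ = $39,035; SL = ⌊$75,094/2⌋ = $37,547 → take DB $39,035. Book value $65,059.

$65,059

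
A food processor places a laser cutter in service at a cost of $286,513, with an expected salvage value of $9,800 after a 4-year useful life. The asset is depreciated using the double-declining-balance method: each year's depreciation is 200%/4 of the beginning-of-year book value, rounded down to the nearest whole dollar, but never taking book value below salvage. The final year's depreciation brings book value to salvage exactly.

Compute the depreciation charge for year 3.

Depreciable base = $286,513 − $9,800 = $276,713.
Year 1: ⌊$286,513 × 200%/4⌋ = $143,256. Book value $143,257.
Year 2: ⌊$143,257 × 200%/4⌋ = $71,628. Book value $71,629.
Year 3: ⌊$71,629 × 200%/4⌋ = $35,814. Book value $35,815.

$35,814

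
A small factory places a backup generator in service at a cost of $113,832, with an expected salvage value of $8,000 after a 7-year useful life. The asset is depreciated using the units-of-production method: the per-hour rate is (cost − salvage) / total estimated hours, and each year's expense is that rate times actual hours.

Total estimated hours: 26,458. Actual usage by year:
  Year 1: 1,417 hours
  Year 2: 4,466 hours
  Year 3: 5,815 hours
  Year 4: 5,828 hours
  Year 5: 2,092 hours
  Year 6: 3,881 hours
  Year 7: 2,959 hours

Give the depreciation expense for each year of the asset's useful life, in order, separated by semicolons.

Depreciable base = $113,832 − $8,000 = $105,832.
Rate = $105,832 / 26,458 hours = $4 per hour.
Year 1: 1,417 × $4 = $5,668. Book value $108,164.
Year 2: 4,466 × $4 = $17,864. Book value $90,300.
Year 3: 5,815 × $4 = $23,260. Book value $67,040.
Year 4: 5,828 × $4 = $23,312. Book value $43,728.
Year 5: 2,092 × $4 = $8,368. Book value $35,360.
Year 6: 3,881 × $4 = $15,524. Book value $19,836.
Year 7: 2,959 × $4 = $11,836. Book value $8,000.

$5,668; $17,864; $23,260; $23,312; $8,368; $15,524; $11,836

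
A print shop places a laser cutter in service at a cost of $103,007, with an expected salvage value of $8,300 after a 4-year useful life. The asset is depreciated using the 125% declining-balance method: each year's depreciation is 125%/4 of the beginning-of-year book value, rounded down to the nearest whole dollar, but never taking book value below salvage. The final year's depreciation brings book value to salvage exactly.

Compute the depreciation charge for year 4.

Depreciable base = $103,007 − $8,300 = $94,707.
Year 1: ⌊$103,007 × 125%/4⌋ = $32,189. Book value $70,818.
Year 2: ⌊$70,818 × 125%/4⌋ = $22,130. Book value $48,688.
Year 3: ⌊$48,688 × 125%/4⌋ = $15,215. Book value $33,473.
Year 4 (final): $33,473 − $8,300 = $25,173. Book value $8,300.

$25,173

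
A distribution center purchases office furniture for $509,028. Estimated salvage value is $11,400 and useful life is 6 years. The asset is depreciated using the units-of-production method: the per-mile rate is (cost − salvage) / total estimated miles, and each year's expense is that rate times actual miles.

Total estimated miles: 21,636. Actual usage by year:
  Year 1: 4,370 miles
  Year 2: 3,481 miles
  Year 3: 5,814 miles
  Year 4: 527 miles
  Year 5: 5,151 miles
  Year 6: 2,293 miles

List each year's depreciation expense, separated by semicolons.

$100,510; $80,063; $133,722; $12,121; $118,473; $52,739

Depreciable base = $509,028 − $11,400 = $497,628.
Rate = $497,628 / 21,636 miles = $23 per mile.
Year 1: 4,370 × $23 = $100,510. Book value $408,518.
Year 2: 3,481 × $23 = $80,063. Book value $328,455.
Year 3: 5,814 × $23 = $133,722. Book value $194,733.
Year 4: 527 × $23 = $12,121. Book value $182,612.
Year 5: 5,151 × $23 = $118,473. Book value $64,139.
Year 6: 2,293 × $23 = $52,739. Book value $11,400.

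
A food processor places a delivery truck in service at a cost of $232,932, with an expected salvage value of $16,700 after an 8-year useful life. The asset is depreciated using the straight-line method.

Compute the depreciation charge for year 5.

Depreciable base = $232,932 − $16,700 = $216,232.
Annual expense = $216,232 / 8 = $27,029.

$27,029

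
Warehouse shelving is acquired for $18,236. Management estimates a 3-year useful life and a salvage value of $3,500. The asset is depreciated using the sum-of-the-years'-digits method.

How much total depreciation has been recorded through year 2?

$12,280

Depreciable base = $18,236 − $3,500 = $14,736.
Sum of the years' digits = 3+2+1 = 6.
Year 1: $14,736 × 3/6 = $7,368. Book value $10,868.
Year 2: $14,736 × 2/6 = $4,912. Book value $5,956.
Accumulated through year 2 = $18,236 − $5,956 = $12,280.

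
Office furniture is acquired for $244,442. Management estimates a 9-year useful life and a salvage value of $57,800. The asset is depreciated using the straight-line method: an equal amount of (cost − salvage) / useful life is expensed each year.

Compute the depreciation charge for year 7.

$20,738

Depreciable base = $244,442 − $57,800 = $186,642.
Annual expense = $186,642 / 9 = $20,738.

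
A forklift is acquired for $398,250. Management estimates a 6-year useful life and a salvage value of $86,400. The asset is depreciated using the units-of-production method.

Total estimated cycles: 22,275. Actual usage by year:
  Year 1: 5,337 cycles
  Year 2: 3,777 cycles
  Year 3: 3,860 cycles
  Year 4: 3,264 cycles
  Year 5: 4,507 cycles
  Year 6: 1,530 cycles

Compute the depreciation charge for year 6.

$21,420

Depreciable base = $398,250 − $86,400 = $311,850.
Rate = $311,850 / 22,275 cycles = $14 per cycle.
Year 1: 5,337 × $14 = $74,718. Book value $323,532.
Year 2: 3,777 × $14 = $52,878. Book value $270,654.
Year 3: 3,860 × $14 = $54,040. Book value $216,614.
Year 4: 3,264 × $14 = $45,696. Book value $170,918.
Year 5: 4,507 × $14 = $63,098. Book value $107,820.
Year 6: 1,530 × $14 = $21,420. Book value $86,400.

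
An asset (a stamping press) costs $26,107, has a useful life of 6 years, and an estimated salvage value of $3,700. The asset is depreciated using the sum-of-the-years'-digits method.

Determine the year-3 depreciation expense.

Depreciable base = $26,107 − $3,700 = $22,407.
Sum of the years' digits = 6+5+4+3+2+1 = 21.
Year 1: $22,407 × 6/21 = $6,402. Book value $19,705.
Year 2: $22,407 × 5/21 = $5,335. Book value $14,370.
Year 3: $22,407 × 4/21 = $4,268. Book value $10,102.

$4,268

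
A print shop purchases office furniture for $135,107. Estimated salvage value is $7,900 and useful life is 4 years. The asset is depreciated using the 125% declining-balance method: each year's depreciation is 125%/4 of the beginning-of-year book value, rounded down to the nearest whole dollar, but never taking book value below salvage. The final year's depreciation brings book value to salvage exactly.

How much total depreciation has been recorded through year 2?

$71,247

Depreciable base = $135,107 − $7,900 = $127,207.
Year 1: ⌊$135,107 × 125%/4⌋ = $42,220. Book value $92,887.
Year 2: ⌊$92,887 × 125%/4⌋ = $29,027. Book value $63,860.
Accumulated through year 2 = $135,107 − $63,860 = $71,247.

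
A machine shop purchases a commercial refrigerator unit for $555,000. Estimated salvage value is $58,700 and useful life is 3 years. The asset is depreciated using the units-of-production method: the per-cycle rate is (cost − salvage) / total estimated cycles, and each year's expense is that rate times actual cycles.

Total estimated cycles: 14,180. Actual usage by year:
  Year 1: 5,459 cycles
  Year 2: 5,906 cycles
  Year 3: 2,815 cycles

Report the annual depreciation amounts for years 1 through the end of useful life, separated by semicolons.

$191,065; $206,710; $98,525

Depreciable base = $555,000 − $58,700 = $496,300.
Rate = $496,300 / 14,180 cycles = $35 per cycle.
Year 1: 5,459 × $35 = $191,065. Book value $363,935.
Year 2: 5,906 × $35 = $206,710. Book value $157,225.
Year 3: 2,815 × $35 = $98,525. Book value $58,700.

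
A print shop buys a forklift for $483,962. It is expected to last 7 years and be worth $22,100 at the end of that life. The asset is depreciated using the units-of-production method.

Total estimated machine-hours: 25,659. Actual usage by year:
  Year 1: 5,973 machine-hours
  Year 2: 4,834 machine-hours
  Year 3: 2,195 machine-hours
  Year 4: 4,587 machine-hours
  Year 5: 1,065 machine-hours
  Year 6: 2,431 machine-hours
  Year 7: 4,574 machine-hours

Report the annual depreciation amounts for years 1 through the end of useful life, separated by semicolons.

$107,514; $87,012; $39,510; $82,566; $19,170; $43,758; $82,332

Depreciable base = $483,962 − $22,100 = $461,862.
Rate = $461,862 / 25,659 machine-hours = $18 per machine-hour.
Year 1: 5,973 × $18 = $107,514. Book value $376,448.
Year 2: 4,834 × $18 = $87,012. Book value $289,436.
Year 3: 2,195 × $18 = $39,510. Book value $249,926.
Year 4: 4,587 × $18 = $82,566. Book value $167,360.
Year 5: 1,065 × $18 = $19,170. Book value $148,190.
Year 6: 2,431 × $18 = $43,758. Book value $104,432.
Year 7: 4,574 × $18 = $82,332. Book value $22,100.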